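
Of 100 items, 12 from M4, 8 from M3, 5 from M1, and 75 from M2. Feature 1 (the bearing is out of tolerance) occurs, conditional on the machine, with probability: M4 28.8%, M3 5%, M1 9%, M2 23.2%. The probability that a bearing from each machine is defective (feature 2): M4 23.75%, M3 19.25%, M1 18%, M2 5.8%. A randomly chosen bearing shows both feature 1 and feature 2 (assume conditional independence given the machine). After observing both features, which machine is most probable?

M2

Unnormalized posteriors (prior × likelihood):
  M4: 0.12 × 0.288 × 0.2375 = 0.008208
  M3: 0.08 × 0.05 × 0.1925 = 0.00077
  M1: 0.05 × 0.09 × 0.18 = 0.00081
  M2: 0.75 × 0.232 × 0.058 = 0.010092
Normalizing constant = 0.01988.
Largest term belongs to M2, so M2 is most probable.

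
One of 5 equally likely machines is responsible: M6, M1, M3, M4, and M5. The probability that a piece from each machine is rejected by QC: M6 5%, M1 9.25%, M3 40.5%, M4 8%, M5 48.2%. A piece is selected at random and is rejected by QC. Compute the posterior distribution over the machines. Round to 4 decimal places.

M6 0.0451, M1 0.0834, M3 0.3650, M4 0.0721, M5 0.4344

With a uniform prior (1/5 each), posterior ∝ likelihood:
  M6: 0.05
  M1: 0.0925
  M3: 0.405
  M4: 0.08
  M5: 0.482
Total = 1.1095.
P(M6 | rejected) = 0.05/1.1095 ≈ 0.0451
P(M1 | rejected) = 0.0925/1.1095 ≈ 0.0834
P(M3 | rejected) = 0.405/1.1095 ≈ 0.3650
P(M4 | rejected) = 0.08/1.1095 ≈ 0.0721
P(M5 | rejected) = 0.482/1.1095 ≈ 0.4344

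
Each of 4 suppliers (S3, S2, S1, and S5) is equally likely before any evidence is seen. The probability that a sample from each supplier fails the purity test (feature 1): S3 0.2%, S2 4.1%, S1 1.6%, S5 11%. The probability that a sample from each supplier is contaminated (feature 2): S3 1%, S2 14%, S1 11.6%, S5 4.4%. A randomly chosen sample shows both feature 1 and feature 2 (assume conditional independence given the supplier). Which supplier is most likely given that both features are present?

S2

Since the prior is uniform, the posterior is proportional to the likelihood:
  S3: 0.002 × 0.01 = 0.00002
  S2: 0.041 × 0.14 = 0.00574
  S1: 0.016 × 0.116 = 0.001856
  S5: 0.11 × 0.044 = 0.00484
Total = 0.012456.
Largest term belongs to S2, so S2 is most probable.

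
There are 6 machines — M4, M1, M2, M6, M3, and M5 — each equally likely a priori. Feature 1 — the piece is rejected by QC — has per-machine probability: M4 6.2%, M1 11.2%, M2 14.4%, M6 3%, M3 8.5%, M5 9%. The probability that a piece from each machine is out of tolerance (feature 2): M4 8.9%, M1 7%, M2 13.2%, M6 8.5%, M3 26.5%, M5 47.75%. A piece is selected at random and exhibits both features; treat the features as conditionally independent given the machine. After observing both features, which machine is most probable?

Since the prior is uniform, the posterior is proportional to the likelihood:
  M4: 0.062 × 0.089 = 0.005518
  M1: 0.112 × 0.07 = 0.00784
  M2: 0.144 × 0.132 = 0.019008
  M6: 0.03 × 0.085 = 0.00255
  M3: 0.085 × 0.265 = 0.022525
  M5: 0.09 × 0.4775 = 0.042975
Normalizing constant = 0.100416.
Largest term belongs to M5, so M5 is most probable.

M5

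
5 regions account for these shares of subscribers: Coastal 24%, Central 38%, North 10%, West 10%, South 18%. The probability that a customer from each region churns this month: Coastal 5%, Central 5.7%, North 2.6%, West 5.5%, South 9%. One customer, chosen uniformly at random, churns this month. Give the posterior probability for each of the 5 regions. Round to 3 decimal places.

By Bayes' rule, posterior ∝ prior × likelihood:
  Coastal: 0.24 × 0.05 = 0.012
  Central: 0.38 × 0.057 = 0.02166
  North: 0.1 × 0.026 = 0.0026
  West: 0.1 × 0.055 = 0.0055
  South: 0.18 × 0.09 = 0.0162
Normalizing constant = 0.05796.
P(Coastal | churn) = 0.012/0.05796 ≈ 0.207
P(Central | churn) = 0.02166/0.05796 ≈ 0.374
P(North | churn) = 0.0026/0.05796 ≈ 0.045
P(West | churn) = 0.0055/0.05796 ≈ 0.095
P(South | churn) = 0.0162/0.05796 ≈ 0.280
(Check: 0.207+0.374+0.045+0.095+0.280 = 1.001.)

Coastal 0.207, Central 0.374, North 0.045, West 0.095, South 0.280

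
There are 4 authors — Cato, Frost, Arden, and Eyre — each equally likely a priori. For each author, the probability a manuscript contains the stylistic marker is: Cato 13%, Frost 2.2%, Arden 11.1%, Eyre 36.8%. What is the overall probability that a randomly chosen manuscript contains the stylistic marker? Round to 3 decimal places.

0.158

With a uniform prior (1/4 each), posterior ∝ likelihood:
  Cato: 0.13
  Frost: 0.022
  Arden: 0.111
  Eyre: 0.368
P(marker) = (1/4) × (0.13 + 0.022 + 0.111 + 0.368) = 0.631/4 ≈ 0.158.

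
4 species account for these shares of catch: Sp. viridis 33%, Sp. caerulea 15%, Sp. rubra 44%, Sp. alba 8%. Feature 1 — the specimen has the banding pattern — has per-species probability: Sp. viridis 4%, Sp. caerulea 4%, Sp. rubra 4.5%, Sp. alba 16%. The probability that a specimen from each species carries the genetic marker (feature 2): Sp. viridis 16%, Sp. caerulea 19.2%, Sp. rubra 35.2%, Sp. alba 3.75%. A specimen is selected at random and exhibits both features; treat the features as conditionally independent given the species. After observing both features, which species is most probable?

By Bayes' rule, posterior ∝ prior × likelihood:
  Sp. viridis: 0.33 × 0.04 × 0.16 = 0.002112
  Sp. caerulea: 0.15 × 0.04 × 0.192 = 0.001152
  Sp. rubra: 0.44 × 0.045 × 0.352 = 0.0069696
  Sp. alba: 0.08 × 0.16 × 0.0375 = 0.00048
Total = 0.0107136.
Largest term belongs to Sp. rubra, so Sp. rubra is most probable.

Sp. rubra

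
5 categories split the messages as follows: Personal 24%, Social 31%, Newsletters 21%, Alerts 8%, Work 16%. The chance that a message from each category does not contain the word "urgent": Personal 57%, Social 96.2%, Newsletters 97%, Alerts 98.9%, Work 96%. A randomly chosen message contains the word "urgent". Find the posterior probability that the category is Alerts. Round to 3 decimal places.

Taking complements, P(urgent-flag | each) = Personal 0.43, Social 0.038, Newsletters 0.03, Alerts 0.011, Work 0.04.
Compute prior × likelihood for every hypothesis:
  Personal: 0.24 × 0.43 = 0.1032
  Social: 0.31 × 0.038 = 0.01178
  Newsletters: 0.21 × 0.03 = 0.0063
  Alerts: 0.08 × 0.011 = 0.00088
  Work: 0.16 × 0.04 = 0.0064
Total = 0.12856.
P(Alerts | evidence) = 0.00088 / 0.12856 ≈ 0.007.

0.007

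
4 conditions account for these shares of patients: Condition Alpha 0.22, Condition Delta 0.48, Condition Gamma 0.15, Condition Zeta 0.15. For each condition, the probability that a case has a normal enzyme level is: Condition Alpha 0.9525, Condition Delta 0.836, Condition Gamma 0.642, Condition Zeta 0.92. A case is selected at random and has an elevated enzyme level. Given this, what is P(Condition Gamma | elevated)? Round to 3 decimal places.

Taking complements, P(elevated | each) = Condition Alpha 0.0475, Condition Delta 0.164, Condition Gamma 0.358, Condition Zeta 0.08.
Prior × likelihood for each hypothesis:
  Condition Alpha: 0.22 × 0.0475 = 0.01045
  Condition Delta: 0.48 × 0.164 = 0.07872
  Condition Gamma: 0.15 × 0.358 = 0.0537
  Condition Zeta: 0.15 × 0.08 = 0.012
Normalizing constant = 0.15487.
P(Condition Gamma | evidence) = 0.0537 / 0.15487 ≈ 0.347.

0.347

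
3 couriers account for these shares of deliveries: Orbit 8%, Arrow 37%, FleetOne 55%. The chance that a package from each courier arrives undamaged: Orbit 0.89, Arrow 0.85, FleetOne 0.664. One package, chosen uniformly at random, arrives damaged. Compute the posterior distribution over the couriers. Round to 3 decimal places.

Orbit 0.035, Arrow 0.223, FleetOne 0.742

Taking complements, P(damaged | each) = Orbit 0.11, Arrow 0.15, FleetOne 0.336.
By Bayes' rule, posterior ∝ prior × likelihood:
  Orbit: 0.08 × 0.11 = 0.0088
  Arrow: 0.37 × 0.15 = 0.0555
  FleetOne: 0.55 × 0.336 = 0.1848
Normalizing constant = 0.2491.
P(Orbit | damaged) = 0.0088/0.2491 ≈ 0.035
P(Arrow | damaged) = 0.0555/0.2491 ≈ 0.223
P(FleetOne | damaged) = 0.1848/0.2491 ≈ 0.742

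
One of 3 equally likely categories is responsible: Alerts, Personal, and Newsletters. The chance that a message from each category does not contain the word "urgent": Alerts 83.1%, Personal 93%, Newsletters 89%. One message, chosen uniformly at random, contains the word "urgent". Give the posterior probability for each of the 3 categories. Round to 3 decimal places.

Alerts 0.484, Personal 0.201, Newsletters 0.315

Taking complements, P(urgent-flag | each) = Alerts 0.169, Personal 0.07, Newsletters 0.11.
Since the prior is uniform, the posterior is proportional to the likelihood:
  Alerts: 0.169
  Personal: 0.07
  Newsletters: 0.11
Sum = 0.349.
P(Alerts | urgent-flag) = 0.169/0.349 ≈ 0.484
P(Personal | urgent-flag) = 0.07/0.349 ≈ 0.201
P(Newsletters | urgent-flag) = 0.11/0.349 ≈ 0.315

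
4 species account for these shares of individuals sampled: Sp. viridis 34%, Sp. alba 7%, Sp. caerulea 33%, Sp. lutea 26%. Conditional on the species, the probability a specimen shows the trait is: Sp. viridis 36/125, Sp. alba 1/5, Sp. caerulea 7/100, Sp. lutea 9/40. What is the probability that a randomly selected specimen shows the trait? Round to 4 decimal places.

By Bayes' rule, posterior ∝ prior × likelihood:
  Sp. viridis: 0.34 × 0.288 = 0.09792
  Sp. alba: 0.07 × 0.2 = 0.014
  Sp. caerulea: 0.33 × 0.07 = 0.0231
  Sp. lutea: 0.26 × 0.225 = 0.0585
P(trait) = 0.09792 + 0.014 + 0.0231 + 0.0585 = 0.19352 → 0.1935.

0.1935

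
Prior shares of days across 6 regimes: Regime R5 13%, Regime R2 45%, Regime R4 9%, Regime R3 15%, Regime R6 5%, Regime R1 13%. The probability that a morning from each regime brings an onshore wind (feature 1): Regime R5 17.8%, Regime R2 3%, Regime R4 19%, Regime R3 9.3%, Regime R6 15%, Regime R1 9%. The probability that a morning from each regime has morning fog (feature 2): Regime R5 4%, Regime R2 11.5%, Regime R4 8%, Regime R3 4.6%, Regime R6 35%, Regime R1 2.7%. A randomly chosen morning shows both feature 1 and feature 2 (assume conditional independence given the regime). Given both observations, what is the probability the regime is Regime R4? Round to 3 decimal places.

0.184

Unnormalized posteriors (prior × likelihood):
  Regime R5: 0.13 × 0.178 × 0.04 = 0.0009256
  Regime R2: 0.45 × 0.03 × 0.115 = 0.0015525
  Regime R4: 0.09 × 0.19 × 0.08 = 0.001368
  Regime R3: 0.15 × 0.093 × 0.046 = 0.0006417
  Regime R6: 0.05 × 0.15 × 0.35 = 0.002625
  Regime R1: 0.13 × 0.09 × 0.027 = 0.0003159
Total = 0.0074287.
P(Regime R4 | evidence) = 0.001368 / 0.0074287 ≈ 0.184.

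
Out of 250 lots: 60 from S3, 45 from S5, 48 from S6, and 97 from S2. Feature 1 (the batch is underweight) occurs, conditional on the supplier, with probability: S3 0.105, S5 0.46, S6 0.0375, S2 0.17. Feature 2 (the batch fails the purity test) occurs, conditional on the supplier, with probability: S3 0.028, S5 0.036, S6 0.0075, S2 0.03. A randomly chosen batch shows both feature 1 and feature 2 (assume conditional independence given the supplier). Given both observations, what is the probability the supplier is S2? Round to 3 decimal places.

Prior × likelihood for each hypothesis:
  S3: 0.24 × 0.105 × 0.028 = 0.0007056
  S5: 0.18 × 0.46 × 0.036 = 0.0029808
  S6: 0.192 × 0.0375 × 0.0075 = 0.000054
  S2: 0.388 × 0.17 × 0.03 = 0.0019788
Total = 0.0057192.
P(S2 | evidence) = 0.0019788 / 0.0057192 ≈ 0.346.

0.346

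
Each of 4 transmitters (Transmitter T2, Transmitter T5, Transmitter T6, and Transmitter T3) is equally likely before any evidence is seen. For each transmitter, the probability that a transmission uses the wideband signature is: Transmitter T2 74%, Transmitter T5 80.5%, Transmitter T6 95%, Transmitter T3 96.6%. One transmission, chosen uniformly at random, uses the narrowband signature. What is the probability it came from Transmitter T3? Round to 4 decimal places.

Taking complements, P(narrowband | each) = Transmitter T2 0.26, Transmitter T5 0.195, Transmitter T6 0.05, Transmitter T3 0.034.
Since the prior is uniform, the posterior is proportional to the likelihood:
  Transmitter T2: 0.26
  Transmitter T5: 0.195
  Transmitter T6: 0.05
  Transmitter T3: 0.034
Normalizing constant = 0.539.
P(Transmitter T3 | evidence) = 0.034 / 0.539 ≈ 0.0631.

0.0631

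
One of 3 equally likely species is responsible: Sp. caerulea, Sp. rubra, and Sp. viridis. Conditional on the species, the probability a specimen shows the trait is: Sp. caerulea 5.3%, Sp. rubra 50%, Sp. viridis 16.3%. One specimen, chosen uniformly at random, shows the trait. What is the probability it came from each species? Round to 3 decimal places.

With a uniform prior (1/3 each), posterior ∝ likelihood:
  Sp. caerulea: 0.053
  Sp. rubra: 0.5
  Sp. viridis: 0.163
Sum = 0.716.
P(Sp. caerulea | trait) = 0.053/0.716 ≈ 0.074
P(Sp. rubra | trait) = 0.5/0.716 ≈ 0.698
P(Sp. viridis | trait) = 0.163/0.716 ≈ 0.228

Sp. caerulea 0.074, Sp. rubra 0.698, Sp. viridis 0.228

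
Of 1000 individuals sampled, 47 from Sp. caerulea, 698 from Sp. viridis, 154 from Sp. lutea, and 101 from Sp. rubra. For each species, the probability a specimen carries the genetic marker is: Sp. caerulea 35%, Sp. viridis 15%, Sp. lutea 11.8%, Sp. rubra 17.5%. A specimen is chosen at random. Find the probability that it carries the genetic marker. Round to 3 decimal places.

0.157

Unnormalized posteriors (prior × likelihood):
  Sp. caerulea: 0.047 × 0.35 = 0.01645
  Sp. viridis: 0.698 × 0.15 = 0.1047
  Sp. lutea: 0.154 × 0.118 = 0.018172
  Sp. rubra: 0.101 × 0.175 = 0.017675
P(marker) = 0.01645 + 0.1047 + 0.018172 + 0.017675 = 0.156997 → 0.157.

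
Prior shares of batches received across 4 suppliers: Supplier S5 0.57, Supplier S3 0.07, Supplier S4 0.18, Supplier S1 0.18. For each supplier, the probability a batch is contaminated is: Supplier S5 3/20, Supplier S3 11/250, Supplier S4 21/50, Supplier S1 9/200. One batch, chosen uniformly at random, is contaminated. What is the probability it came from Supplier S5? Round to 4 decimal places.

Compute prior × likelihood for every hypothesis:
  Supplier S5: 0.57 × 0.15 = 0.0855
  Supplier S3: 0.07 × 0.044 = 0.00308
  Supplier S4: 0.18 × 0.42 = 0.0756
  Supplier S1: 0.18 × 0.045 = 0.0081
Sum = 0.17228.
P(Supplier S5 | evidence) = 0.0855 / 0.17228 ≈ 0.4963.

0.4963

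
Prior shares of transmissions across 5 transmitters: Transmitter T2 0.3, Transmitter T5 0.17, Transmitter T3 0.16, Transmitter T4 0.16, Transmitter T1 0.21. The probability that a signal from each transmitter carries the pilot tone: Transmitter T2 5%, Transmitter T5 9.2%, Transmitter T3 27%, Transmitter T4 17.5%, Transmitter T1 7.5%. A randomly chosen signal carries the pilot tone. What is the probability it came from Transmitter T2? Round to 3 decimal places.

By Bayes' rule, posterior ∝ prior × likelihood:
  Transmitter T2: 0.3 × 0.05 = 0.015
  Transmitter T5: 0.17 × 0.092 = 0.01564
  Transmitter T3: 0.16 × 0.27 = 0.0432
  Transmitter T4: 0.16 × 0.175 = 0.028
  Transmitter T1: 0.21 × 0.075 = 0.01575
Total = 0.11759.
P(Transmitter T2 | evidence) = 0.015 / 0.11759 ≈ 0.128.

0.128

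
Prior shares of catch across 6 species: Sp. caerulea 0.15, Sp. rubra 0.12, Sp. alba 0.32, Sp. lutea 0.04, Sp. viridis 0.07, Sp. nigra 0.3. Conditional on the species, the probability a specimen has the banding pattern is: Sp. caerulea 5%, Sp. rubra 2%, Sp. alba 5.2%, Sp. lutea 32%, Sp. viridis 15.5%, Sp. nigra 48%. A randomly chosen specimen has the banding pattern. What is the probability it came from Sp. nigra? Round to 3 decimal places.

0.742

Compute prior × likelihood for every hypothesis:
  Sp. caerulea: 0.15 × 0.05 = 0.0075
  Sp. rubra: 0.12 × 0.02 = 0.0024
  Sp. alba: 0.32 × 0.052 = 0.01664
  Sp. lutea: 0.04 × 0.32 = 0.0128
  Sp. viridis: 0.07 × 0.155 = 0.01085
  Sp. nigra: 0.3 × 0.48 = 0.144
Total = 0.19419.
P(Sp. nigra | evidence) = 0.144 / 0.19419 ≈ 0.742.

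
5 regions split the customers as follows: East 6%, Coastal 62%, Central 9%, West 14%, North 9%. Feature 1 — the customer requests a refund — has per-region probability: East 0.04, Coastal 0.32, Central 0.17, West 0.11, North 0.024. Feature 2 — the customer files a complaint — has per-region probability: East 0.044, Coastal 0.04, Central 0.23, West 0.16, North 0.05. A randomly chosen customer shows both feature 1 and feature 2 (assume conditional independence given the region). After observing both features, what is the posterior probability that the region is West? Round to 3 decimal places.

0.174

Prior × likelihood for each hypothesis:
  East: 0.06 × 0.04 × 0.044 = 0.0001056
  Coastal: 0.62 × 0.32 × 0.04 = 0.007936
  Central: 0.09 × 0.17 × 0.23 = 0.003519
  West: 0.14 × 0.11 × 0.16 = 0.002464
  North: 0.09 × 0.024 × 0.05 = 0.000108
Normalizing constant = 0.0141326.
P(West | evidence) = 0.002464 / 0.0141326 ≈ 0.174.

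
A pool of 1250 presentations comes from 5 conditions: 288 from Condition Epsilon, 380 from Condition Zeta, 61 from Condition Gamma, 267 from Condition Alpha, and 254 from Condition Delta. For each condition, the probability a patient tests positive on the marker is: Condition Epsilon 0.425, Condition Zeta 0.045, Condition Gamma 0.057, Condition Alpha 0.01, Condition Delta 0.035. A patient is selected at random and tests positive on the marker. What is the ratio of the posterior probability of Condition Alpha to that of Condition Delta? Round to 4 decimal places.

Prior × likelihood for each hypothesis:
  Condition Epsilon: 0.2304 × 0.425 = 0.09792
  Condition Zeta: 0.304 × 0.045 = 0.01368
  Condition Gamma: 0.0488 × 0.057 = 0.0027816
  Condition Alpha: 0.2136 × 0.01 = 0.002136
  Condition Delta: 0.2032 × 0.035 = 0.007112
Sum = 0.1236296.
The ratio is 0.002136 / 0.007112 (the normalizer cancels) = 0.3003.

0.3003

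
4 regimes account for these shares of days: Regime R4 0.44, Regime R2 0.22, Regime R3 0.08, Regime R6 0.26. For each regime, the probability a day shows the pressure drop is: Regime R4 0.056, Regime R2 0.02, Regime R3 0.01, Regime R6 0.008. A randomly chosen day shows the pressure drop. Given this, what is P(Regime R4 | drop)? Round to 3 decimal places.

By Bayes' rule, posterior ∝ prior × likelihood:
  Regime R4: 0.44 × 0.056 = 0.02464
  Regime R2: 0.22 × 0.02 = 0.0044
  Regime R3: 0.08 × 0.01 = 0.0008
  Regime R6: 0.26 × 0.008 = 0.00208
Sum = 0.03192.
P(Regime R4 | evidence) = 0.02464 / 0.03192 ≈ 0.772.

0.772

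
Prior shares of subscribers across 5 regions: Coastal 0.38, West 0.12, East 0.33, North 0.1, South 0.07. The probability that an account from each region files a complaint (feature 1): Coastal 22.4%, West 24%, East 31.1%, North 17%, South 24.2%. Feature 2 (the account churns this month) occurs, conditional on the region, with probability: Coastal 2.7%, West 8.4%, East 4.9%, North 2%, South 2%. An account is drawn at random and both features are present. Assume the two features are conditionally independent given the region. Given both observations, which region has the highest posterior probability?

East

By Bayes' rule, posterior ∝ prior × likelihood:
  Coastal: 0.38 × 0.224 × 0.027 = 0.00229824
  West: 0.12 × 0.24 × 0.084 = 0.0024192
  East: 0.33 × 0.311 × 0.049 = 0.00502887
  North: 0.1 × 0.17 × 0.02 = 0.00034
  South: 0.07 × 0.242 × 0.02 = 0.0003388
Sum = 0.01042511.
Largest term belongs to East, so East is most probable.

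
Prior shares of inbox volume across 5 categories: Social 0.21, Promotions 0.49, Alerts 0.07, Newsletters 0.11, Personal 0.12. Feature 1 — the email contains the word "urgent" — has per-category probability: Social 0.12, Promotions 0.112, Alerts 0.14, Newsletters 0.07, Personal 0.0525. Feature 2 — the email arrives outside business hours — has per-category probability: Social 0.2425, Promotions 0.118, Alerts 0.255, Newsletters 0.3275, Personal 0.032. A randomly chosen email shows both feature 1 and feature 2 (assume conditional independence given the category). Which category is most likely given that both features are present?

Compute prior × likelihood for every hypothesis:
  Social: 0.21 × 0.12 × 0.2425 = 0.006111
  Promotions: 0.49 × 0.112 × 0.118 = 0.00647584
  Alerts: 0.07 × 0.14 × 0.255 = 0.002499
  Newsletters: 0.11 × 0.07 × 0.3275 = 0.00252175
  Personal: 0.12 × 0.0525 × 0.032 = 0.0002016
Sum = 0.01780919.
Largest term belongs to Promotions, so Promotions is most probable.

Promotions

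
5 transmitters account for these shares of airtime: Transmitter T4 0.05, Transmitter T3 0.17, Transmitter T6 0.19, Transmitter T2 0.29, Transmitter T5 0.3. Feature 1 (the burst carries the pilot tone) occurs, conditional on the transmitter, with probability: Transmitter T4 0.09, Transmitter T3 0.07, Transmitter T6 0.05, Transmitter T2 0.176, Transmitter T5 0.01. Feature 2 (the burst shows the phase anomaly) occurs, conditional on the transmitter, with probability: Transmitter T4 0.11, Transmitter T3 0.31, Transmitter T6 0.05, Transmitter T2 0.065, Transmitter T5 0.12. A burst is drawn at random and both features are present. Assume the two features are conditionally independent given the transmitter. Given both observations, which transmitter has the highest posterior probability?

By Bayes' rule, posterior ∝ prior × likelihood:
  Transmitter T4: 0.05 × 0.09 × 0.11 = 0.000495
  Transmitter T3: 0.17 × 0.07 × 0.31 = 0.003689
  Transmitter T6: 0.19 × 0.05 × 0.05 = 0.000475
  Transmitter T2: 0.29 × 0.176 × 0.065 = 0.0033176
  Transmitter T5: 0.3 × 0.01 × 0.12 = 0.00036
Normalizing constant = 0.0083366.
Largest term belongs to Transmitter T3, so Transmitter T3 is most probable.

Transmitter T3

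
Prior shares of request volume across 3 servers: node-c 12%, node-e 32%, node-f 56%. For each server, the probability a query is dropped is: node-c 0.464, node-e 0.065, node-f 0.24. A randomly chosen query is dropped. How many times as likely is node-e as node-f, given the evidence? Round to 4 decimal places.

Compute prior × likelihood for every hypothesis:
  node-c: 0.12 × 0.464 = 0.05568
  node-e: 0.32 × 0.065 = 0.0208
  node-f: 0.56 × 0.24 = 0.1344
Total = 0.21088.
The ratio is 0.0208 / 0.1344 (the normalizer cancels) = 0.1548.

0.1548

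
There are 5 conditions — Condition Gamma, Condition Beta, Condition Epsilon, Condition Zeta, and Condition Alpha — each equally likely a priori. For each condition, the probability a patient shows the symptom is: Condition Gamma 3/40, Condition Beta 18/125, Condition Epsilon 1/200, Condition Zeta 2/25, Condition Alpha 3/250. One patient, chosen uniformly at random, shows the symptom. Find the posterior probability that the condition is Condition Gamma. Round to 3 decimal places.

0.237

Since the prior is uniform, the posterior is proportional to the likelihood:
  Condition Gamma: 0.075
  Condition Beta: 0.144
  Condition Epsilon: 0.005
  Condition Zeta: 0.08
  Condition Alpha: 0.012
Normalizing constant = 0.316.
P(Condition Gamma | evidence) = 0.075 / 0.316 ≈ 0.237.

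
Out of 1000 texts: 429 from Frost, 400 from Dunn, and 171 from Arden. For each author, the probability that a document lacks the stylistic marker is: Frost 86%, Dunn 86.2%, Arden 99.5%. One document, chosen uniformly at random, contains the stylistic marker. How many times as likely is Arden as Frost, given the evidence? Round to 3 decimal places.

Taking complements, P(marker | each) = Frost 0.14, Dunn 0.138, Arden 0.005.
Prior × likelihood for each hypothesis:
  Frost: 0.429 × 0.14 = 0.06006
  Dunn: 0.4 × 0.138 = 0.0552
  Arden: 0.171 × 0.005 = 0.000855
Sum = 0.116115.
The ratio is 0.000855 / 0.06006 (the normalizer cancels) = 0.014.

0.014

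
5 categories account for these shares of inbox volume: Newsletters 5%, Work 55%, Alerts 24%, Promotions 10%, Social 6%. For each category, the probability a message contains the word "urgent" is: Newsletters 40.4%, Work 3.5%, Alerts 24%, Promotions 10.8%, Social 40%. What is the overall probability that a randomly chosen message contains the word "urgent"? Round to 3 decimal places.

Unnormalized posteriors (prior × likelihood):
  Newsletters: 0.05 × 0.404 = 0.0202
  Work: 0.55 × 0.035 = 0.01925
  Alerts: 0.24 × 0.24 = 0.0576
  Promotions: 0.1 × 0.108 = 0.0108
  Social: 0.06 × 0.4 = 0.024
P(urgent-flag) = 0.0202 + 0.01925 + 0.0576 + 0.0108 + 0.024 = 0.13185 → 0.132.

0.132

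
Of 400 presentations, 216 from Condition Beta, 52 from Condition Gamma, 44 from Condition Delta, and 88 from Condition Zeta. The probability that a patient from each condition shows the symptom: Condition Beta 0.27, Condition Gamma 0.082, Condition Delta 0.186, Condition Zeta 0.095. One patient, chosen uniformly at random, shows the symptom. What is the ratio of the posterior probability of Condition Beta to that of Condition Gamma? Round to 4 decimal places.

Compute prior × likelihood for every hypothesis:
  Condition Beta: 0.54 × 0.27 = 0.1458
  Condition Gamma: 0.13 × 0.082 = 0.01066
  Condition Delta: 0.11 × 0.186 = 0.02046
  Condition Zeta: 0.22 × 0.095 = 0.0209
Normalizing constant = 0.19782.
The ratio is 0.1458 / 0.01066 (the normalizer cancels) = 13.6773.

13.6773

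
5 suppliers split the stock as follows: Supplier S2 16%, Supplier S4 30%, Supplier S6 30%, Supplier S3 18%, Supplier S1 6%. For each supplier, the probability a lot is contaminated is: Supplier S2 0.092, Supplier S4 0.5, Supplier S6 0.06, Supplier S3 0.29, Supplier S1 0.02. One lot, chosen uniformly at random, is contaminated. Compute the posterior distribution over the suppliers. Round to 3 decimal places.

Supplier S2 0.062, Supplier S4 0.635, Supplier S6 0.076, Supplier S3 0.221, Supplier S1 0.005

By Bayes' rule, posterior ∝ prior × likelihood:
  Supplier S2: 0.16 × 0.092 = 0.01472
  Supplier S4: 0.3 × 0.5 = 0.15
  Supplier S6: 0.3 × 0.06 = 0.018
  Supplier S3: 0.18 × 0.29 = 0.0522
  Supplier S1: 0.06 × 0.02 = 0.0012
Sum = 0.23612.
P(Supplier S2 | contaminated) = 0.01472/0.23612 ≈ 0.062
P(Supplier S4 | contaminated) = 0.15/0.23612 ≈ 0.635
P(Supplier S6 | contaminated) = 0.018/0.23612 ≈ 0.076
P(Supplier S3 | contaminated) = 0.0522/0.23612 ≈ 0.221
P(Supplier S1 | contaminated) = 0.0012/0.23612 ≈ 0.005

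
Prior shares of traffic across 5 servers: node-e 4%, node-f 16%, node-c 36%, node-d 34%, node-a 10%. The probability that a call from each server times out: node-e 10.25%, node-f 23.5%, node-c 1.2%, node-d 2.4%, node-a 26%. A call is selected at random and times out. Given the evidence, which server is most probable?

node-f

Prior × likelihood for each hypothesis:
  node-e: 0.04 × 0.1025 = 0.0041
  node-f: 0.16 × 0.235 = 0.0376
  node-c: 0.36 × 0.012 = 0.00432
  node-d: 0.34 × 0.024 = 0.00816
  node-a: 0.1 × 0.26 = 0.026
Total = 0.08018.
Largest term belongs to node-f, so node-f is most probable.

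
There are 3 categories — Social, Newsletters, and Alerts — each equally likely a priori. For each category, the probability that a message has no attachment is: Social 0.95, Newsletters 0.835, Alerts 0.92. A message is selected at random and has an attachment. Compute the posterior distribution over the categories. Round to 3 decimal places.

Taking complements, P(attachment | each) = Social 0.05, Newsletters 0.165, Alerts 0.08.
Since the prior is uniform, the posterior is proportional to the likelihood:
  Social: 0.05
  Newsletters: 0.165
  Alerts: 0.08
Normalizing constant = 0.295.
P(Social | attachment) = 0.05/0.295 ≈ 0.169
P(Newsletters | attachment) = 0.165/0.295 ≈ 0.559
P(Alerts | attachment) = 0.08/0.295 ≈ 0.271
(Check: 0.169+0.559+0.271 = 0.999.)

Social 0.169, Newsletters 0.559, Alerts 0.271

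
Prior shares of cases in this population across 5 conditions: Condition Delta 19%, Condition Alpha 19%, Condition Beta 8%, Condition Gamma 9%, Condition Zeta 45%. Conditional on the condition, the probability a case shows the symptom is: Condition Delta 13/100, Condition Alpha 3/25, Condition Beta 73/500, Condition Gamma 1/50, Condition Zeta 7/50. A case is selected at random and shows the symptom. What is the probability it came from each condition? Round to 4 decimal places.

By Bayes' rule, posterior ∝ prior × likelihood:
  Condition Delta: 0.19 × 0.13 = 0.0247
  Condition Alpha: 0.19 × 0.12 = 0.0228
  Condition Beta: 0.08 × 0.146 = 0.01168
  Condition Gamma: 0.09 × 0.02 = 0.0018
  Condition Zeta: 0.45 × 0.14 = 0.063
Total = 0.12398.
P(Condition Delta | symptomatic) = 0.0247/0.12398 ≈ 0.1992
P(Condition Alpha | symptomatic) = 0.0228/0.12398 ≈ 0.1839
P(Condition Beta | symptomatic) = 0.01168/0.12398 ≈ 0.0942
P(Condition Gamma | symptomatic) = 0.0018/0.12398 ≈ 0.0145
P(Condition Zeta | symptomatic) = 0.063/0.12398 ≈ 0.5081
(Check: 0.1992+0.1839+0.0942+0.0145+0.5081 = 0.9999.)

Condition Delta 0.1992, Condition Alpha 0.1839, Condition Beta 0.0942, Condition Gamma 0.0145, Condition Zeta 0.5081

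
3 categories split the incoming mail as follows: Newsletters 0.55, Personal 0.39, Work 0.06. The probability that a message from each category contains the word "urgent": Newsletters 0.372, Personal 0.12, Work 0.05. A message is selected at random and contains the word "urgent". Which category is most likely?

Compute prior × likelihood for every hypothesis:
  Newsletters: 0.55 × 0.372 = 0.2046
  Personal: 0.39 × 0.12 = 0.0468
  Work: 0.06 × 0.05 = 0.003
Total = 0.2544.
Largest term belongs to Newsletters, so Newsletters is most probable.

Newsletters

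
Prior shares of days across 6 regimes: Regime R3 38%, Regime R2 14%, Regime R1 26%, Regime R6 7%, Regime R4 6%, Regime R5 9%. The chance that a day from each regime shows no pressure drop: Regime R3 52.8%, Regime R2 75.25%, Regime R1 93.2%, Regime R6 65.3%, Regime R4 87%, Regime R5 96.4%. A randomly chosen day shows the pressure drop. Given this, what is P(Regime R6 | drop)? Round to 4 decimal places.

Taking complements, P(drop | each) = Regime R3 0.472, Regime R2 0.2475, Regime R1 0.068, Regime R6 0.347, Regime R4 0.13, Regime R5 0.036.
By Bayes' rule, posterior ∝ prior × likelihood:
  Regime R3: 0.38 × 0.472 = 0.17936
  Regime R2: 0.14 × 0.2475 = 0.03465
  Regime R1: 0.26 × 0.068 = 0.01768
  Regime R6: 0.07 × 0.347 = 0.02429
  Regime R4: 0.06 × 0.13 = 0.0078
  Regime R5: 0.09 × 0.036 = 0.00324
Sum = 0.26702.
P(Regime R6 | evidence) = 0.02429 / 0.26702 ≈ 0.0910.

0.0910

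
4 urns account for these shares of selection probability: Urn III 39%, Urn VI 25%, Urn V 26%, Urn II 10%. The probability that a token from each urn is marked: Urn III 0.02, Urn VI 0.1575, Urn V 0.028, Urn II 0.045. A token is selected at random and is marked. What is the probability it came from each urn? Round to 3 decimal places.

Compute prior × likelihood for every hypothesis:
  Urn III: 0.39 × 0.02 = 0.0078
  Urn VI: 0.25 × 0.1575 = 0.039375
  Urn V: 0.26 × 0.028 = 0.00728
  Urn II: 0.1 × 0.045 = 0.0045
Normalizing constant = 0.058955.
P(Urn III | marked) = 0.0078/0.058955 ≈ 0.132
P(Urn VI | marked) = 0.039375/0.058955 ≈ 0.668
P(Urn V | marked) = 0.00728/0.058955 ≈ 0.123
P(Urn II | marked) = 0.0045/0.058955 ≈ 0.076
(Check: 0.132+0.668+0.123+0.076 = 0.999.)

Urn III 0.132, Urn VI 0.668, Urn V 0.123, Urn II 0.076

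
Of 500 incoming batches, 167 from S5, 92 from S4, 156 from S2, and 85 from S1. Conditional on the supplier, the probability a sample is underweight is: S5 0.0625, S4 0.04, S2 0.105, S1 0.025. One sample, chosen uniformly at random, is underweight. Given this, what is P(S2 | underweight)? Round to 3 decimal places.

0.502

By Bayes' rule, posterior ∝ prior × likelihood:
  S5: 0.334 × 0.0625 = 0.020875
  S4: 0.184 × 0.04 = 0.00736
  S2: 0.312 × 0.105 = 0.03276
  S1: 0.17 × 0.025 = 0.00425
Total = 0.065245.
P(S2 | evidence) = 0.03276 / 0.065245 ≈ 0.502.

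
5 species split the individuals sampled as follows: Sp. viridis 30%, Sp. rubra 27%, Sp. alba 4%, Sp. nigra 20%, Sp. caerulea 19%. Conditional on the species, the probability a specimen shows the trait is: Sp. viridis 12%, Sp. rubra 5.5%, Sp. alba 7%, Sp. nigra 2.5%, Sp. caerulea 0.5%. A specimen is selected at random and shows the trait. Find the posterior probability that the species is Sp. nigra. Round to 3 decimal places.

Compute prior × likelihood for every hypothesis:
  Sp. viridis: 0.3 × 0.12 = 0.036
  Sp. rubra: 0.27 × 0.055 = 0.01485
  Sp. alba: 0.04 × 0.07 = 0.0028
  Sp. nigra: 0.2 × 0.025 = 0.005
  Sp. caerulea: 0.19 × 0.005 = 0.00095
Sum = 0.0596.
P(Sp. nigra | evidence) = 0.005 / 0.0596 ≈ 0.084.

0.084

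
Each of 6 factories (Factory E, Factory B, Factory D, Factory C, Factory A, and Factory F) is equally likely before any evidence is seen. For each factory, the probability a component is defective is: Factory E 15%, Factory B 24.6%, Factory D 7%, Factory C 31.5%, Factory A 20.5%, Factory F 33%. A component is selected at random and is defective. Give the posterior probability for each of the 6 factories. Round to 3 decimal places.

With a uniform prior (1/6 each), posterior ∝ likelihood:
  Factory E: 0.15
  Factory B: 0.246
  Factory D: 0.07
  Factory C: 0.315
  Factory A: 0.205
  Factory F: 0.33
Sum = 1.316.
P(Factory E | defective) = 0.15/1.316 ≈ 0.114
P(Factory B | defective) = 0.246/1.316 ≈ 0.187
P(Factory D | defective) = 0.07/1.316 ≈ 0.053
P(Factory C | defective) = 0.315/1.316 ≈ 0.239
P(Factory A | defective) = 0.205/1.316 ≈ 0.156
P(Factory F | defective) = 0.33/1.316 ≈ 0.251

Factory E 0.114, Factory B 0.187, Factory D 0.053, Factory C 0.239, Factory A 0.156, Factory F 0.251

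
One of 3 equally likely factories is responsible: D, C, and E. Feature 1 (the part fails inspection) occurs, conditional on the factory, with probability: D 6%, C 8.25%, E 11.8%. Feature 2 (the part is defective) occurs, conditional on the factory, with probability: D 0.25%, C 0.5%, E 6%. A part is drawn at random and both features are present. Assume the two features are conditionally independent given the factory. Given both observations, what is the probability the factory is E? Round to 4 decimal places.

With a uniform prior (1/3 each), posterior ∝ likelihood:
  D: 0.06 × 0.0025 = 0.00015
  C: 0.0825 × 0.005 = 0.0004125
  E: 0.118 × 0.06 = 0.00708
Normalizing constant = 0.0076425.
P(E | evidence) = 0.00708 / 0.0076425 ≈ 0.9264.

0.9264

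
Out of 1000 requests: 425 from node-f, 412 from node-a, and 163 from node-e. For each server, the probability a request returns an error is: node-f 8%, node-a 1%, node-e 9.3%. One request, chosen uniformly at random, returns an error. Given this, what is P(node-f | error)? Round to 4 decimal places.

Prior × likelihood for each hypothesis:
  node-f: 0.425 × 0.08 = 0.034
  node-a: 0.412 × 0.01 = 0.00412
  node-e: 0.163 × 0.093 = 0.015159
Normalizing constant = 0.053279.
P(node-f | evidence) = 0.034 / 0.053279 ≈ 0.6382.

0.6382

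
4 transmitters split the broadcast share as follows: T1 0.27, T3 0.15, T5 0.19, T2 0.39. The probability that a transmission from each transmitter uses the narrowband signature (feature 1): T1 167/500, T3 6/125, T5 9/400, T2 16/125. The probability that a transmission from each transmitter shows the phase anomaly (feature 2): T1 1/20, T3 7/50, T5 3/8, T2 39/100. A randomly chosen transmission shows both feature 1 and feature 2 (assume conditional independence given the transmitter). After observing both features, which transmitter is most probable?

T2

Prior × likelihood for each hypothesis:
  T1: 0.27 × 0.334 × 0.05 = 0.004509
  T3: 0.15 × 0.048 × 0.14 = 0.001008
  T5: 0.19 × 0.0225 × 0.375 = 0.001603125
  T2: 0.39 × 0.128 × 0.39 = 0.0194688
Total = 0.026588925.
Largest term belongs to T2, so T2 is most probable.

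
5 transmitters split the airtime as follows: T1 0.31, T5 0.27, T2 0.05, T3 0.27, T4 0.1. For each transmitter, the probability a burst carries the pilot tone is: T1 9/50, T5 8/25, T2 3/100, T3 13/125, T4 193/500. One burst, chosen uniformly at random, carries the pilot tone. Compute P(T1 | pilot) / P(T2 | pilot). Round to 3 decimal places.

37.200

By Bayes' rule, posterior ∝ prior × likelihood:
  T1: 0.31 × 0.18 = 0.0558
  T5: 0.27 × 0.32 = 0.0864
  T2: 0.05 × 0.03 = 0.0015
  T3: 0.27 × 0.104 = 0.02808
  T4: 0.1 × 0.386 = 0.0386
Total = 0.21038.
The ratio is 0.0558 / 0.0015 (the normalizer cancels) = 37.200.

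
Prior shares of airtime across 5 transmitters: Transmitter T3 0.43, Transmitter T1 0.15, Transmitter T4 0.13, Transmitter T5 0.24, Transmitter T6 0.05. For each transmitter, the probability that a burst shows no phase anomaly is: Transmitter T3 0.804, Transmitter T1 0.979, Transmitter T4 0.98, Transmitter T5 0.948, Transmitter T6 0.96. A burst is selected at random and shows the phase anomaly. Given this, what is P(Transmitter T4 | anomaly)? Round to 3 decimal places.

0.025

Taking complements, P(anomaly | each) = Transmitter T3 0.196, Transmitter T1 0.021, Transmitter T4 0.02, Transmitter T5 0.052, Transmitter T6 0.04.
Unnormalized posteriors (prior × likelihood):
  Transmitter T3: 0.43 × 0.196 = 0.08428
  Transmitter T1: 0.15 × 0.021 = 0.00315
  Transmitter T4: 0.13 × 0.02 = 0.0026
  Transmitter T5: 0.24 × 0.052 = 0.01248
  Transmitter T6: 0.05 × 0.04 = 0.002
Total = 0.10451.
P(Transmitter T4 | evidence) = 0.0026 / 0.10451 ≈ 0.025.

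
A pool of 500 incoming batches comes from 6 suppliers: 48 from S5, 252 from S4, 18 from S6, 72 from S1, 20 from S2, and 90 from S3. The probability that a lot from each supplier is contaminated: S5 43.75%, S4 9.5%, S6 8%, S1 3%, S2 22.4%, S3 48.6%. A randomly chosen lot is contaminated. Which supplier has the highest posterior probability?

Prior × likelihood for each hypothesis:
  S5: 0.096 × 0.4375 = 0.042
  S4: 0.504 × 0.095 = 0.04788
  S6: 0.036 × 0.08 = 0.00288
  S1: 0.144 × 0.03 = 0.00432
  S2: 0.04 × 0.224 = 0.00896
  S3: 0.18 × 0.486 = 0.08748
Total = 0.19352.
Largest term belongs to S3, so S3 is most probable.

S3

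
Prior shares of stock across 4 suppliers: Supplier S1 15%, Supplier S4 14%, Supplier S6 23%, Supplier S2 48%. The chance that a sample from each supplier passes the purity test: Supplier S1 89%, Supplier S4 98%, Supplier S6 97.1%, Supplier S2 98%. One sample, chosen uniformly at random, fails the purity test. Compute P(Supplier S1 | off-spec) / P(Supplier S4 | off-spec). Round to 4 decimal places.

5.8929

Taking complements, P(off-spec | each) = Supplier S1 0.11, Supplier S4 0.02, Supplier S6 0.029, Supplier S2 0.02.
Unnormalized posteriors (prior × likelihood):
  Supplier S1: 0.15 × 0.11 = 0.0165
  Supplier S4: 0.14 × 0.02 = 0.0028
  Supplier S6: 0.23 × 0.029 = 0.00667
  Supplier S2: 0.48 × 0.02 = 0.0096
Normalizing constant = 0.03557.
The ratio is 0.0165 / 0.0028 (the normalizer cancels) = 5.8929.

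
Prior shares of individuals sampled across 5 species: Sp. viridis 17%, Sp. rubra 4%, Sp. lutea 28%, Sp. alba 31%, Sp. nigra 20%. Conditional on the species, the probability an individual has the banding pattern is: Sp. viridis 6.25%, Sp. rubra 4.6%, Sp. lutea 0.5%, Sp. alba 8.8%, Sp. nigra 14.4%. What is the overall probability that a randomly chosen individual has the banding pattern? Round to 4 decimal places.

Compute prior × likelihood for every hypothesis:
  Sp. viridis: 0.17 × 0.0625 = 0.010625
  Sp. rubra: 0.04 × 0.046 = 0.00184
  Sp. lutea: 0.28 × 0.005 = 0.0014
  Sp. alba: 0.31 × 0.088 = 0.02728
  Sp. nigra: 0.2 × 0.144 = 0.0288
P(banded) = 0.010625 + 0.00184 + 0.0014 + 0.02728 + 0.0288 = 0.069945 → 0.0699.

0.0699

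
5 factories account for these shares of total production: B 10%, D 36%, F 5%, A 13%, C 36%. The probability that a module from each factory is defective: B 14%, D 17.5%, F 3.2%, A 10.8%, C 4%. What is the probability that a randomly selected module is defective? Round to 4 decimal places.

Unnormalized posteriors (prior × likelihood):
  B: 0.1 × 0.14 = 0.014
  D: 0.36 × 0.175 = 0.063
  F: 0.05 × 0.032 = 0.0016
  A: 0.13 × 0.108 = 0.01404
  C: 0.36 × 0.04 = 0.0144
P(defective) = 0.014 + 0.063 + 0.0016 + 0.01404 + 0.0144 = 0.10704 → 0.1070.

0.1070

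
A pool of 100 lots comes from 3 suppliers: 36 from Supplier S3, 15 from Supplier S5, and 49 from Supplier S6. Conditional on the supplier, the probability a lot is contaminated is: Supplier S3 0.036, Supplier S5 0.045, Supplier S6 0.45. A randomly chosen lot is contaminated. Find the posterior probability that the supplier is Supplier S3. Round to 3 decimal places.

0.054

Compute prior × likelihood for every hypothesis:
  Supplier S3: 0.36 × 0.036 = 0.01296
  Supplier S5: 0.15 × 0.045 = 0.00675
  Supplier S6: 0.49 × 0.45 = 0.2205
Normalizing constant = 0.24021.
P(Supplier S3 | evidence) = 0.01296 / 0.24021 ≈ 0.054.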